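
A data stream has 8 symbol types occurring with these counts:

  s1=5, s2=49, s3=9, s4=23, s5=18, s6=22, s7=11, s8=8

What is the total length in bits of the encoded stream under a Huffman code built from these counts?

396

Build the Huffman tree bottom-up:
s1(5) + s8(8) → 13
s3(9) + s7(11) → 20
13 + s5(18) → 31
20 + s6(22) → 42
s4(23) + 31 → 54
42 + s2(49) → 91
54 + 91 → 145
Total encoded bits = sum of merged weights = 13 + 20 + 31 + 42 + 54 + 91 + 145 = 396.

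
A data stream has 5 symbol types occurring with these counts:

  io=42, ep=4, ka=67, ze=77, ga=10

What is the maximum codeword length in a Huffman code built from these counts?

Merge the two lowest-weight nodes at each step:
merge ep(4) and ga(10): 14
merge 14 and io(42): 56
merge 56 and ka(67): 123
merge ze(77) and 123: 200
Maximum depth reached is 4.

4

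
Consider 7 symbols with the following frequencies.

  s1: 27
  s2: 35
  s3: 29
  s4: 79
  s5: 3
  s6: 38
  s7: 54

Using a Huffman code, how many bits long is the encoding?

692

Build the Huffman tree bottom-up:
combine s5(3), s1(27) → 30
combine s3(29), 30 → 59
combine s2(35), s6(38) → 73
combine s7(54), 59 → 113
combine 73, s4(79) → 152
combine 113, 152 → 265
Total encoded bits = sum of merged weights = 30 + 59 + 73 + 113 + 152 + 265 = 692.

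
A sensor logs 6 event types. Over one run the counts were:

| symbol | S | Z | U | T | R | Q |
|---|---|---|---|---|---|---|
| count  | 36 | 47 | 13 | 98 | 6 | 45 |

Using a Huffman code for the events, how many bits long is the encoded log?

558

Greedily combine the two least-frequent nodes:
combine R(6), U(13) → 19
combine 19, S(36) → 55
combine Q(45), Z(47) → 92
combine 55, 92 → 147
combine T(98), 147 → 245
Each symbol's bit-cost is frequency × depth; summing gives 558 bits (equivalently 19 + 55 + 92 + 147 + 245).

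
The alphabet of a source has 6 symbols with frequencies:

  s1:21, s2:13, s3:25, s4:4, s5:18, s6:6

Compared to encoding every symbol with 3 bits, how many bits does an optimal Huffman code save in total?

54

Fixed-length: 3 bits × 87 symbols = 261 bits.
Huffman merges:
combine s4(4), s6(6) → 10
combine 10, s2(13) → 23
combine s5(18), s1(21) → 39
combine 23, s3(25) → 48
combine 39, 48 → 87
Huffman total = 10 + 23 + 39 + 48 + 87 = 207 bits.
Saving = 261 − 207 = 54 bits.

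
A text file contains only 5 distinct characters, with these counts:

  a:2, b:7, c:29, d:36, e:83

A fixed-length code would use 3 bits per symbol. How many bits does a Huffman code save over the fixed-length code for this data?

193

Fixed-length: 3 bits × 157 symbols = 471 bits.
Huffman merges:
combine a(2), b(7) → 9
combine 9, c(29) → 38
combine d(36), 38 → 74
combine 74, e(83) → 157
Huffman total = 9 + 38 + 74 + 157 = 278 bits.
Saving = 471 − 278 = 193 bits.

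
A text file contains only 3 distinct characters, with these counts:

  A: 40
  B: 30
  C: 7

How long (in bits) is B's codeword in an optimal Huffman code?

2

Build the tree from the bottom:
C(7) + B(30) → 37
37 + A(40) → 77
B sits 2 levels below the root, so its codeword is 2 bits.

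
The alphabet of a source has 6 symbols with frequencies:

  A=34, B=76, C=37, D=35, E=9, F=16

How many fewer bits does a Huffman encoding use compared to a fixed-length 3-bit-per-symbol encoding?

Fixed-length: 3 bits × 207 symbols = 621 bits.
Huffman merges:
merge E(9) and F(16): 25
merge 25 and A(34): 59
merge D(35) and C(37): 72
merge 59 and 72: 131
merge B(76) and 131: 207
Huffman total = 25 + 59 + 72 + 131 + 207 = 494 bits.
Saving = 621 − 494 = 127 bits.

127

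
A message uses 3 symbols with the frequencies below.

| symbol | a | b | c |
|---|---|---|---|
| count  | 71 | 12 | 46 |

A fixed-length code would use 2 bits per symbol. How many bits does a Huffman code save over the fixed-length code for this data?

71

Fixed-length: 2 bits × 129 symbols = 258 bits.
Huffman merges:
combine b(12), c(46) → 58
combine 58, a(71) → 129
Huffman total = 58 + 129 = 187 bits.
Saving = 258 − 187 = 71 bits.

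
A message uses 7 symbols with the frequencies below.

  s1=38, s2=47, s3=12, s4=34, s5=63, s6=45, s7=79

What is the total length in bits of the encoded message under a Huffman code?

858

Greedily combine the two least-frequent nodes:
merge s3(12) and s4(34): 46
merge s1(38) and s6(45): 83
merge 46 and s2(47): 93
merge s5(63) and s7(79): 142
merge 83 and 93: 176
merge 142 and 176: 318
Each symbol's bit-cost is frequency × depth; summing gives 858 bits (equivalently 46 + 83 + 93 + 142 + 176 + 318).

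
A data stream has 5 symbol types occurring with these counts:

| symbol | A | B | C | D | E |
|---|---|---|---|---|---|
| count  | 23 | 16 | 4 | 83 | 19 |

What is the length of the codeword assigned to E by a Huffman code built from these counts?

Build the tree from the bottom:
C(4) + B(16) → 20
E(19) + 20 → 39
A(23) + 39 → 62
62 + D(83) → 145
The subtree containing E is merged 3 times, so code length = 3.

3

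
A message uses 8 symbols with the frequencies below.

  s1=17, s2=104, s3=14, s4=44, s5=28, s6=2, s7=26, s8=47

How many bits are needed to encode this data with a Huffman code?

Build the Huffman tree bottom-up:
merge s6(2) and s3(14): 16
merge 16 and s1(17): 33
merge s7(26) and s5(28): 54
merge 33 and s4(44): 77
merge s8(47) and 54: 101
merge 77 and 101: 178
merge s2(104) and 178: 282
Each symbol's bit-cost is frequency × depth; summing gives 741 bits (equivalently 16 + 33 + 54 + 77 + 101 + 178 + 282).

741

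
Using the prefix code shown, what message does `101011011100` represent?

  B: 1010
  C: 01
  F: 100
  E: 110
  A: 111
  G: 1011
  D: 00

Read left to right; each codeword is recognised as soon as it completes (prefix code):
  1010→B | 110→E | 111→A | 00→D
Decoded message: BEAD

BEAD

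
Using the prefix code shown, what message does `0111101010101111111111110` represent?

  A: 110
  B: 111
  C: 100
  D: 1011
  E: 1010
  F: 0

FBEEBBBBF

Read left to right; each codeword is recognised as soon as it completes (prefix code):
  0→F | 111→B | 1010→E | 1010→E | 111→B | 111→B | 111→B | 111→B | 0→F
Decoded message: FBEEBBBBF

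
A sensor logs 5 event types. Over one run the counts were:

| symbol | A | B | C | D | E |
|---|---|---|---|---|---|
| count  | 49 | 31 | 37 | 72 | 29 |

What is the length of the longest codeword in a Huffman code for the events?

Merge the two lowest-weight nodes at each step:
E(29) + B(31) → 60
C(37) + A(49) → 86
60 + D(72) → 132
86 + 132 → 218
The rarest symbols sit at the bottom; the longest codeword is 3 bits.

3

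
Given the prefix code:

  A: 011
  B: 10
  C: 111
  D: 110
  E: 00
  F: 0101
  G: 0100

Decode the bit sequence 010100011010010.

Read left to right; each codeword is recognised as soon as it completes (prefix code):
  0101→F | 00→E | 011→A | 0100→G | 10→B
Decoded message: FEAGB

FEAGB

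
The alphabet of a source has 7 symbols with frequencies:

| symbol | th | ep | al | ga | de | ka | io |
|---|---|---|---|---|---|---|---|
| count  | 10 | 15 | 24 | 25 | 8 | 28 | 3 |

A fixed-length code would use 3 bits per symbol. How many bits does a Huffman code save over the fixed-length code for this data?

45

Fixed-length: 3 bits × 113 symbols = 339 bits.
Huffman merges:
combine io(3), de(8) → 11
combine th(10), 11 → 21
combine ep(15), 21 → 36
combine al(24), ga(25) → 49
combine ka(28), 36 → 64
combine 49, 64 → 113
Huffman total = 11 + 21 + 36 + 49 + 64 + 113 = 294 bits.
Saving = 339 − 294 = 45 bits.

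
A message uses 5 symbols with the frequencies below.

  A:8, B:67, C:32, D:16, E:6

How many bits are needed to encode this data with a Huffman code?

235

Merge the two smallest weights repeatedly:
E(6) + A(8) → 14
14 + D(16) → 30
30 + C(32) → 62
62 + B(67) → 129
Total encoded bits = sum of merged weights = 14 + 30 + 62 + 129 = 235.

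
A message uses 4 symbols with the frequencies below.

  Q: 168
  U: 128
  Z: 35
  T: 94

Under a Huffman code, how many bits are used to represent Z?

3

Repeatedly merge the two smallest:
Z(35) + T(94) → 129
U(128) + 129 → 257
Q(168) + 257 → 425
Z sits 3 levels below the root, so its codeword is 3 bits.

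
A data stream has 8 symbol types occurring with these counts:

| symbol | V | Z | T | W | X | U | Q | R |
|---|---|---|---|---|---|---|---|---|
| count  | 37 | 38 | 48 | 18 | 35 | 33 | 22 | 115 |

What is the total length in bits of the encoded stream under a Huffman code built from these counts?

Greedily combine the two least-frequent nodes:
combine W(18), Q(22) → 40
combine U(33), X(35) → 68
combine V(37), Z(38) → 75
combine 40, T(48) → 88
combine 68, 75 → 143
combine 88, R(115) → 203
combine 143, 203 → 346
Total encoded bits = sum of merged weights = 40 + 68 + 75 + 88 + 143 + 203 + 346 = 963.

963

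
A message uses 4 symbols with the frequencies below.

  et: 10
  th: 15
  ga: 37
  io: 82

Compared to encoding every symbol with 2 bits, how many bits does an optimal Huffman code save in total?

57

Fixed-length: 2 bits × 144 symbols = 288 bits.
Huffman merges:
combine et(10), th(15) → 25
combine 25, ga(37) → 62
combine 62, io(82) → 144
Huffman total = 25 + 62 + 144 = 231 bits.
Saving = 288 − 231 = 57 bits.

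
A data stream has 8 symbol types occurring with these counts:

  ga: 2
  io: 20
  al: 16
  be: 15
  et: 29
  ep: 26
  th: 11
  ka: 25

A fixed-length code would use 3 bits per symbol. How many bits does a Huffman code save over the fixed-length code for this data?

16

Fixed-length: 3 bits × 144 symbols = 432 bits.
Huffman merges:
combine ga(2), th(11) → 13
combine 13, be(15) → 28
combine al(16), io(20) → 36
combine ka(25), ep(26) → 51
combine 28, et(29) → 57
combine 36, 51 → 87
combine 57, 87 → 144
Huffman total = 13 + 28 + 36 + 51 + 57 + 87 + 144 = 416 bits.
Saving = 432 − 416 = 16 bits.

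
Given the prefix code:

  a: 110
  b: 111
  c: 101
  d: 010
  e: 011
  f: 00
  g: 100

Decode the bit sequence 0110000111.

Read left to right; each codeword is recognised as soon as it completes (prefix code):
  011→e | 00→f | 00→f | 111→b
Decoded message: effb

effb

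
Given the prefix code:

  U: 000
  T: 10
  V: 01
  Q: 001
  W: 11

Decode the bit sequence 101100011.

TWUW

Read left to right; each codeword is recognised as soon as it completes (prefix code):
  10→T | 11→W | 000→U | 11→W
Decoded message: TWUW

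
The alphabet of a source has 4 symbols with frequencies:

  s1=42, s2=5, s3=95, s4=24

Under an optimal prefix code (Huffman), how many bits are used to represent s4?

3

Huffman merges, smallest pair first:
s2(5) + s4(24) → 29
29 + s1(42) → 71
71 + s3(95) → 166
s4 sits 3 levels below the root, so its codeword is 3 bits.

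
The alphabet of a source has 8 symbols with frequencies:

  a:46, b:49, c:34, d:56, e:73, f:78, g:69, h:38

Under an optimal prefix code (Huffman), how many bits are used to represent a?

3

Build the tree from the bottom:
combine c(34), h(38) → 72
combine a(46), b(49) → 95
combine d(56), g(69) → 125
combine 72, e(73) → 145
combine f(78), 95 → 173
combine 125, 145 → 270
combine 173, 270 → 443
a sits 3 levels below the root, so its codeword is 3 bits.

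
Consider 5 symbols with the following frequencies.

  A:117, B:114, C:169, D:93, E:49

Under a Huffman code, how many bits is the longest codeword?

Merge the two lowest-weight nodes at each step:
combine E(49), D(93) → 142
combine B(114), A(117) → 231
combine 142, C(169) → 311
combine 231, 311 → 542
The first pair merged (E, D) ends up deepest, at depth 3.

3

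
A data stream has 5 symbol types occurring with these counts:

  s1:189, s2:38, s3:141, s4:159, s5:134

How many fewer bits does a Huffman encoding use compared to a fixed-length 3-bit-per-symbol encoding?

489

Fixed-length: 3 bits × 661 symbols = 1983 bits.
Huffman merges:
combine s2(38), s5(134) → 172
combine s3(141), s4(159) → 300
combine 172, s1(189) → 361
combine 300, 361 → 661
Huffman total = 172 + 300 + 361 + 661 = 1494 bits.
Saving = 1983 − 1494 = 489 bits.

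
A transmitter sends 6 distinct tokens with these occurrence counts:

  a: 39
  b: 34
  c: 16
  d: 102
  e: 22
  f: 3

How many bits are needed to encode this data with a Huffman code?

463

Build the Huffman tree bottom-up:
merge f(3) and c(16): 19
merge 19 and e(22): 41
merge b(34) and a(39): 73
merge 41 and 73: 114
merge d(102) and 114: 216
Total encoded bits = sum of merged weights = 19 + 41 + 73 + 114 + 216 = 463.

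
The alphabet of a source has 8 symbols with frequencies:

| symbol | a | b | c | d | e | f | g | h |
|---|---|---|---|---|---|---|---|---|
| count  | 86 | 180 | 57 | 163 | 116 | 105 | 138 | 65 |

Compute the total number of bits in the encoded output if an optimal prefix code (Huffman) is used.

Merge the two smallest weights repeatedly:
combine c(57), h(65) → 122
combine a(86), f(105) → 191
combine e(116), 122 → 238
combine g(138), d(163) → 301
combine b(180), 191 → 371
combine 238, 301 → 539
combine 371, 539 → 910
The encoded length is the sum of every internal node's weight: 122 + 191 + 238 + 301 + 371 + 539 + 910 = 2672 bits.

2672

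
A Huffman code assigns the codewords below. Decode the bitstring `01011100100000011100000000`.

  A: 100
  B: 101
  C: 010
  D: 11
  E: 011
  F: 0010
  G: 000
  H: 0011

CDAAGEAGG

Read left to right; each codeword is recognised as soon as it completes (prefix code):
  010→C | 11→D | 100→A | 100→A | 000→G | 011→E | 100→A | 000→G | 000→G
Decoded message: CDAAGEAGG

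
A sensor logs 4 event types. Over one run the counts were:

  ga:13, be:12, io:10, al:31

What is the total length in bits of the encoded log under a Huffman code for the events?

123

Build the Huffman tree bottom-up:
merge io(10) and be(12): 22
merge ga(13) and 22: 35
merge al(31) and 35: 66
The encoded length is the sum of every internal node's weight: 22 + 35 + 66 = 123 bits.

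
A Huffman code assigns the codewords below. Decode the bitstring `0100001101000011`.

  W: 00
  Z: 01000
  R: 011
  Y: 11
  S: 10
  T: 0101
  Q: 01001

ZRZR

Read left to right; each codeword is recognised as soon as it completes (prefix code):
  01000→Z | 011→R | 01000→Z | 011→R
Decoded message: ZRZR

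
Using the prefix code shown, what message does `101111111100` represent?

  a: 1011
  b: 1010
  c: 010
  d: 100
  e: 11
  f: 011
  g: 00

aeeeg

Read left to right; each codeword is recognised as soon as it completes (prefix code):
  1011→a | 11→e | 11→e | 11→e | 00→g
Decoded message: aeeeg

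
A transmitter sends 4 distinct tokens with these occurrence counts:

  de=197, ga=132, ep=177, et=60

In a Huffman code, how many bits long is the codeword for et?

3

Huffman merges, smallest pair first:
et(60) + ga(132) → 192
ep(177) + 192 → 369
de(197) + 369 → 566
et sits 3 levels below the root, so its codeword is 3 bits.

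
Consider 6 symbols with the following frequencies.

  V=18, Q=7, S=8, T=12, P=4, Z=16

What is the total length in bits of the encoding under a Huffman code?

160

Build the Huffman tree bottom-up:
merge P(4) and Q(7): 11
merge S(8) and 11: 19
merge T(12) and Z(16): 28
merge V(18) and 19: 37
merge 28 and 37: 65
Each symbol's bit-cost is frequency × depth; summing gives 160 bits (equivalently 11 + 19 + 28 + 37 + 65).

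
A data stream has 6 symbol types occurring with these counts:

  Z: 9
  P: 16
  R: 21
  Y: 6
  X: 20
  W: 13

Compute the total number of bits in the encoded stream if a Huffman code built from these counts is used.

Build the Huffman tree bottom-up:
merge Y(6) and Z(9): 15
merge W(13) and 15: 28
merge P(16) and X(20): 36
merge R(21) and 28: 49
merge 36 and 49: 85
Each symbol's bit-cost is frequency × depth; summing gives 213 bits (equivalently 15 + 28 + 36 + 49 + 85).

213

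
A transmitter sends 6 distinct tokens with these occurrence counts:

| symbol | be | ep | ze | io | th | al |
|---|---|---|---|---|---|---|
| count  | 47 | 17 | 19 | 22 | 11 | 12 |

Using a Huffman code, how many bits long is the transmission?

313

Build the Huffman tree bottom-up:
th(11) + al(12) → 23
ep(17) + ze(19) → 36
io(22) + 23 → 45
36 + 45 → 81
be(47) + 81 → 128
The encoded length is the sum of every internal node's weight: 23 + 36 + 45 + 81 + 128 = 313 bits.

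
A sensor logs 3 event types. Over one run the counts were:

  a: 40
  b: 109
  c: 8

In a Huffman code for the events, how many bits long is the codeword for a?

2

Huffman merges, smallest pair first:
c(8) + a(40) → 48
48 + b(109) → 157
a sits 2 levels below the root, so its codeword is 2 bits.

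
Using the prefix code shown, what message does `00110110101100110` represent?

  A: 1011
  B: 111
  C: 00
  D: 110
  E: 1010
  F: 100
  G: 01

Read left to right; each codeword is recognised as soon as it completes (prefix code):
  00→C | 110→D | 110→D | 1011→A | 00→C | 110→D
Decoded message: CDDACD

CDDACD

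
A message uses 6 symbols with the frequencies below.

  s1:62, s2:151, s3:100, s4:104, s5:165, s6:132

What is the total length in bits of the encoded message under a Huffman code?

1826

Greedily combine the two least-frequent nodes:
s1(62) + s3(100) → 162
s4(104) + s6(132) → 236
s2(151) + 162 → 313
s5(165) + 236 → 401
313 + 401 → 714
The encoded length is the sum of every internal node's weight: 162 + 236 + 313 + 401 + 714 = 1826 bits.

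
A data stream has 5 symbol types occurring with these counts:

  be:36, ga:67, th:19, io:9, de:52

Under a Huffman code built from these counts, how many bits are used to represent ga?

1

Repeatedly merge the two smallest:
io(9) + th(19) → 28
28 + be(36) → 64
de(52) + 64 → 116
ga(67) + 116 → 183
ga sits one level below the root: a 1-bit codeword.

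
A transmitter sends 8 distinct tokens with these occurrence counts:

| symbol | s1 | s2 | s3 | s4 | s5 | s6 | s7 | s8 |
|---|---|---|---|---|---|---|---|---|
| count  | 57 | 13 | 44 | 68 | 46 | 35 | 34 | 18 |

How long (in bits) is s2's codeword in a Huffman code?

4

Repeatedly merge the two smallest:
combine s2(13), s8(18) → 31
combine 31, s7(34) → 65
combine s6(35), s3(44) → 79
combine s5(46), s1(57) → 103
combine 65, s4(68) → 133
combine 79, 103 → 182
combine 133, 182 → 315
s2's leaf is at depth 4, giving a 4-bit codeword.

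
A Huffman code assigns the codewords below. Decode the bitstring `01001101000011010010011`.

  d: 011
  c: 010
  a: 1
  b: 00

Read left to right; each codeword is recognised as soon as it completes (prefix code):
  010→c | 011→d | 010→c | 00→b | 011→d | 010→c | 010→c | 011→d
Decoded message: cdcbdccd

cdcbdccd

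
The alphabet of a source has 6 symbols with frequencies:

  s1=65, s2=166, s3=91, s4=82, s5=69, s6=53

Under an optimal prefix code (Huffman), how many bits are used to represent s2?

2

Huffman merges, smallest pair first:
s6(53) + s1(65) → 118
s5(69) + s4(82) → 151
s3(91) + 118 → 209
151 + s2(166) → 317
209 + 317 → 526
The subtree containing s2 is merged 2 times, so code length = 2.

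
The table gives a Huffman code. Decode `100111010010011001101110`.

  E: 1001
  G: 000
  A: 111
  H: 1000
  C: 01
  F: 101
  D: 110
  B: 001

Read left to right; each codeword is recognised as soon as it completes (prefix code):
  1001→E | 110→D | 1001→E | 001→B | 1001→E | 101→F | 110→D
Decoded message: EDEBEFD

EDEBEFD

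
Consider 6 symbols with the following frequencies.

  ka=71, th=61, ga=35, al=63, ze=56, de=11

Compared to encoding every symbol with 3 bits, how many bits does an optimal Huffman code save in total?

149

Fixed-length: 3 bits × 297 symbols = 891 bits.
Huffman merges:
combine de(11), ga(35) → 46
combine 46, ze(56) → 102
combine th(61), al(63) → 124
combine ka(71), 102 → 173
combine 124, 173 → 297
Huffman total = 46 + 102 + 124 + 173 + 297 = 742 bits.
Saving = 891 − 742 = 149 bits.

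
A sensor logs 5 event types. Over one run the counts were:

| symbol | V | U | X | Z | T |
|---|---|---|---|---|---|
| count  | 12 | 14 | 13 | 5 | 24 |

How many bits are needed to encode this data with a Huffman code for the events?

Build the Huffman tree bottom-up:
Z(5) + V(12) → 17
X(13) + U(14) → 27
17 + T(24) → 41
27 + 41 → 68
The encoded length is the sum of every internal node's weight: 17 + 27 + 41 + 68 = 153 bits.

153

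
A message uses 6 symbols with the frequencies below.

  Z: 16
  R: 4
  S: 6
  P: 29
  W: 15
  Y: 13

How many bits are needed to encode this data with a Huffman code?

Build the Huffman tree bottom-up:
R(4) + S(6) → 10
10 + Y(13) → 23
W(15) + Z(16) → 31
23 + P(29) → 52
31 + 52 → 83
Total encoded bits = sum of merged weights = 10 + 23 + 31 + 52 + 83 = 199.

199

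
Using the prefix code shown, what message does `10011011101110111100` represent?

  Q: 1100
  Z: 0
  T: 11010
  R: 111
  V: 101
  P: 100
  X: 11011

PXVXQ

Read left to right; each codeword is recognised as soon as it completes (prefix code):
  100→P | 11011→X | 101→V | 11011→X | 1100→Q
Decoded message: PXVXQ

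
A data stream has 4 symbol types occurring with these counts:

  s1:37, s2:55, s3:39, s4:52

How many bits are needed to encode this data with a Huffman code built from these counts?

Greedily combine the two least-frequent nodes:
merge s1(37) and s3(39): 76
merge s4(52) and s2(55): 107
merge 76 and 107: 183
The encoded length is the sum of every internal node's weight: 76 + 107 + 183 = 366 bits.

366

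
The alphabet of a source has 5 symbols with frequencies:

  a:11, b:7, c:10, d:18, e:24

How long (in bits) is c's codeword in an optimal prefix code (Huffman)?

Huffman merges, smallest pair first:
merge b(7) and c(10): 17
merge a(11) and 17: 28
merge d(18) and e(24): 42
merge 28 and 42: 70
The subtree containing c is merged 3 times, so code length = 3.

3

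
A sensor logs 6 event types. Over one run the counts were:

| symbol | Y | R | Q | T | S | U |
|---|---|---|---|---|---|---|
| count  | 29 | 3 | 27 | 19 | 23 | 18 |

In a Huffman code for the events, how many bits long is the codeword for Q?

2

Build the tree from the bottom:
combine R(3), U(18) → 21
combine T(19), 21 → 40
combine S(23), Q(27) → 50
combine Y(29), 40 → 69
combine 50, 69 → 119
Q's leaf is at depth 2, giving a 2-bit codeword.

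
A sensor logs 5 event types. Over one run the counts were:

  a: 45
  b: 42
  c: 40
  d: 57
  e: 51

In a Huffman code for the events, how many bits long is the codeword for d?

2

Huffman merges, smallest pair first:
combine c(40), b(42) → 82
combine a(45), e(51) → 96
combine d(57), 82 → 139
combine 96, 139 → 235
d's leaf is at depth 2, giving a 2-bit codeword.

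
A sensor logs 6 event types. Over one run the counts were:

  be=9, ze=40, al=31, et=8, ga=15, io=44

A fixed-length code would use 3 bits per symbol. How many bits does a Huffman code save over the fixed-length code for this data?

98

Fixed-length: 3 bits × 147 symbols = 441 bits.
Huffman merges:
merge et(8) and be(9): 17
merge ga(15) and 17: 32
merge al(31) and 32: 63
merge ze(40) and io(44): 84
merge 63 and 84: 147
Huffman total = 17 + 32 + 63 + 84 + 147 = 343 bits.
Saving = 441 − 343 = 98 bits.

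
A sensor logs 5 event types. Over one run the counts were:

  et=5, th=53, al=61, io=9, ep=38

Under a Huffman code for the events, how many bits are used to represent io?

4

Build the tree from the bottom:
et(5) + io(9) → 14
14 + ep(38) → 52
52 + th(53) → 105
al(61) + 105 → 166
io's leaf is at depth 4, giving a 4-bit codeword.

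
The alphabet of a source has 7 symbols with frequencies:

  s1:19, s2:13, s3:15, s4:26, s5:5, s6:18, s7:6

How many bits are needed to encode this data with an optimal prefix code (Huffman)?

272

Greedily combine the two least-frequent nodes:
combine s5(5), s7(6) → 11
combine 11, s2(13) → 24
combine s3(15), s6(18) → 33
combine s1(19), 24 → 43
combine s4(26), 33 → 59
combine 43, 59 → 102
Total encoded bits = sum of merged weights = 11 + 24 + 33 + 43 + 59 + 102 = 272.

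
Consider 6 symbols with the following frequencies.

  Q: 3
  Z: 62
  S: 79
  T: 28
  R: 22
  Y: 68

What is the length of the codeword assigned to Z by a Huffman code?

2

Build the tree from the bottom:
merge Q(3) and R(22): 25
merge 25 and T(28): 53
merge 53 and Z(62): 115
merge Y(68) and S(79): 147
merge 115 and 147: 262
Z's leaf is at depth 2, giving a 2-bit codeword.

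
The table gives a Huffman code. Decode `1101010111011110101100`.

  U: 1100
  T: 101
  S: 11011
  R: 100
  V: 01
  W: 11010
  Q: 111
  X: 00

WTSWU

Read left to right; each codeword is recognised as soon as it completes (prefix code):
  11010→W | 101→T | 11011→S | 11010→W | 1100→U
Decoded message: WTSWU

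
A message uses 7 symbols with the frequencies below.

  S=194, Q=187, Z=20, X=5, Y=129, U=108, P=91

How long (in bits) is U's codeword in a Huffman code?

Build the tree from the bottom:
merge X(5) and Z(20): 25
merge 25 and P(91): 116
merge U(108) and 116: 224
merge Y(129) and Q(187): 316
merge S(194) and 224: 418
merge 316 and 418: 734
The subtree containing U is merged 3 times, so code length = 3.

3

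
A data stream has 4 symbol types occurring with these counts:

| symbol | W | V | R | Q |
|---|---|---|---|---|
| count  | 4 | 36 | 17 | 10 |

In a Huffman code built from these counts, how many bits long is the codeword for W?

3

Build the tree from the bottom:
W(4) + Q(10) → 14
14 + R(17) → 31
31 + V(36) → 67
The subtree containing W is merged 3 times, so code length = 3.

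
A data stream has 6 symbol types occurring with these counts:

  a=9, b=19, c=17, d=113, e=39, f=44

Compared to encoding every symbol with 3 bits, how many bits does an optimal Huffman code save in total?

Fixed-length: 3 bits × 241 symbols = 723 bits.
Huffman merges:
combine a(9), c(17) → 26
combine b(19), 26 → 45
combine e(39), f(44) → 83
combine 45, 83 → 128
combine d(113), 128 → 241
Huffman total = 26 + 45 + 83 + 128 + 241 = 523 bits.
Saving = 723 − 523 = 200 bits.

200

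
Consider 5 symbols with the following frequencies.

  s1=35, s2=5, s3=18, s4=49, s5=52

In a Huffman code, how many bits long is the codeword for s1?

2

Repeatedly merge the two smallest:
s2(5) + s3(18) → 23
23 + s1(35) → 58
s4(49) + s5(52) → 101
58 + 101 → 159
The subtree containing s1 is merged 2 times, so code length = 2.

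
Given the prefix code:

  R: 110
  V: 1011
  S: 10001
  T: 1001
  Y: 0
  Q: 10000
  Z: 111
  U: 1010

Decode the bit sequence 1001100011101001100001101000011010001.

TSRTQRQRS

Read left to right; each codeword is recognised as soon as it completes (prefix code):
  1001→T | 10001→S | 110→R | 1001→T | 10000→Q | 110→R | 10000→Q | 110→R | 10001→S
Decoded message: TSRTQRQRS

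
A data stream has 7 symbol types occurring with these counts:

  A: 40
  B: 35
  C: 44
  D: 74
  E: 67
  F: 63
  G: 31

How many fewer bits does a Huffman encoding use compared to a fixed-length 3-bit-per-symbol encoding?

Fixed-length: 3 bits × 354 symbols = 1062 bits.
Huffman merges:
G(31) + B(35) → 66
A(40) + C(44) → 84
F(63) + 66 → 129
E(67) + D(74) → 141
84 + 129 → 213
141 + 213 → 354
Huffman total = 66 + 84 + 129 + 141 + 213 + 354 = 987 bits.
Saving = 1062 − 987 = 75 bits.

75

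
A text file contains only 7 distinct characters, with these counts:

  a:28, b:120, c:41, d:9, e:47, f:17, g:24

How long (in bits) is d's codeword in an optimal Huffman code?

5

Huffman merges, smallest pair first:
d(9) + f(17) → 26
g(24) + 26 → 50
a(28) + c(41) → 69
e(47) + 50 → 97
69 + 97 → 166
b(120) + 166 → 286
d sits 5 levels below the root, so its codeword is 5 bits.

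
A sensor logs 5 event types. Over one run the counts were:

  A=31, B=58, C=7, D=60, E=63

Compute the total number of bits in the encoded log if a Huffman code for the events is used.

476

Build the Huffman tree bottom-up:
merge C(7) and A(31): 38
merge 38 and B(58): 96
merge D(60) and E(63): 123
merge 96 and 123: 219
Each symbol's bit-cost is frequency × depth; summing gives 476 bits (equivalently 38 + 96 + 123 + 219).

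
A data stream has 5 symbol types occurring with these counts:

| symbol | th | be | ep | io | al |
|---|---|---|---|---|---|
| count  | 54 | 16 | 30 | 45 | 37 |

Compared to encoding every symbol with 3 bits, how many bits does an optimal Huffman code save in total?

136

Fixed-length: 3 bits × 182 symbols = 546 bits.
Huffman merges:
be(16) + ep(30) → 46
al(37) + io(45) → 82
46 + th(54) → 100
82 + 100 → 182
Huffman total = 46 + 82 + 100 + 182 = 410 bits.
Saving = 546 − 410 = 136 bits.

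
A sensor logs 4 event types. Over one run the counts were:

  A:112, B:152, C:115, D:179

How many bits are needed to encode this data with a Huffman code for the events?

1116

Merge the two smallest weights repeatedly:
combine A(112), C(115) → 227
combine B(152), D(179) → 331
combine 227, 331 → 558
The encoded length is the sum of every internal node's weight: 227 + 331 + 558 = 1116 bits.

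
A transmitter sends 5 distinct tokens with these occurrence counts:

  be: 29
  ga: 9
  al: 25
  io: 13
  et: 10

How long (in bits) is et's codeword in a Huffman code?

3

Repeatedly merge the two smallest:
combine ga(9), et(10) → 19
combine io(13), 19 → 32
combine al(25), be(29) → 54
combine 32, 54 → 86
et's leaf is at depth 3, giving a 3-bit codeword.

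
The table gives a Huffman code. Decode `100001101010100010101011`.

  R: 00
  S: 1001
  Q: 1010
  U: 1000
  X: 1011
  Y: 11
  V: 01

Read left to right; each codeword is recognised as soon as it completes (prefix code):
  1000→U | 01→V | 1010→Q | 1010→Q | 00→R | 1010→Q | 1011→X
Decoded message: UVQQRQX

UVQQRQX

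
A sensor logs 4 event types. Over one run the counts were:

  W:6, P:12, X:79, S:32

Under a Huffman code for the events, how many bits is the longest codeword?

3

Merge the two lowest-weight nodes at each step:
W(6) + P(12) → 18
18 + S(32) → 50
50 + X(79) → 129
The rarest symbols sit at the bottom; the longest codeword is 3 bits.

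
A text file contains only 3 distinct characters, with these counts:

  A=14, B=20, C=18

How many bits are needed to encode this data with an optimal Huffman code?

Greedily combine the two least-frequent nodes:
A(14) + C(18) → 32
B(20) + 32 → 52
Total encoded bits = sum of merged weights = 32 + 52 = 84.

84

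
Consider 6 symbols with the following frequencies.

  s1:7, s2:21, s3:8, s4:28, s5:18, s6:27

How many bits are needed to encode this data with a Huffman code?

266

Build the Huffman tree bottom-up:
merge s1(7) and s3(8): 15
merge 15 and s5(18): 33
merge s2(21) and s6(27): 48
merge s4(28) and 33: 61
merge 48 and 61: 109
Each symbol's bit-cost is frequency × depth; summing gives 266 bits (equivalently 15 + 33 + 48 + 61 + 109).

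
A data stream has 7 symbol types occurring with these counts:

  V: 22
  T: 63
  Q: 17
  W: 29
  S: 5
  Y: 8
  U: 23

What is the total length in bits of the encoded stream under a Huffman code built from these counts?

418

Merge the two smallest weights repeatedly:
combine S(5), Y(8) → 13
combine 13, Q(17) → 30
combine V(22), U(23) → 45
combine W(29), 30 → 59
combine 45, 59 → 104
combine T(63), 104 → 167
Total encoded bits = sum of merged weights = 13 + 30 + 45 + 59 + 104 + 167 = 418.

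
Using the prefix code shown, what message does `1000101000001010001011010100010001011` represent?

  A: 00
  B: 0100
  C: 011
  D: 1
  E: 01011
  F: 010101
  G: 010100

DAGAGEGBE

Read left to right; each codeword is recognised as soon as it completes (prefix code):
  1→D | 00→A | 010100→G | 00→A | 010100→G | 01011→E | 010100→G | 0100→B | 01011→E
Decoded message: DAGAGEGBE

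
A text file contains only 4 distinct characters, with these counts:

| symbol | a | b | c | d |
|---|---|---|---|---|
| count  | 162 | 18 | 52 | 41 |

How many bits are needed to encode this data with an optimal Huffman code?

Merge the two smallest weights repeatedly:
combine b(18), d(41) → 59
combine c(52), 59 → 111
combine 111, a(162) → 273
Total encoded bits = sum of merged weights = 59 + 111 + 273 = 443.

443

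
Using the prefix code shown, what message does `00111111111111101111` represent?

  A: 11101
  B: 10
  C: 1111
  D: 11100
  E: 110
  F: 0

Read left to right; each codeword is recognised as soon as it completes (prefix code):
  0→F | 0→F | 1111→C | 1111→C | 1111→C | 10→B | 1111→C
Decoded message: FFCCCBC

FFCCCBC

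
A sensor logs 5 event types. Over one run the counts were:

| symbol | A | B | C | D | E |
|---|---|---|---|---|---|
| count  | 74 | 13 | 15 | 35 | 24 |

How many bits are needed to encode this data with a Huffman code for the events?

Build the Huffman tree bottom-up:
combine B(13), C(15) → 28
combine E(24), 28 → 52
combine D(35), 52 → 87
combine A(74), 87 → 161
Each symbol's bit-cost is frequency × depth; summing gives 328 bits (equivalently 28 + 52 + 87 + 161).

328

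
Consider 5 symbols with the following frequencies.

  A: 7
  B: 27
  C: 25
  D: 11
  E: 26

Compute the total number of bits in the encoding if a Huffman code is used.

Build the Huffman tree bottom-up:
combine A(7), D(11) → 18
combine 18, C(25) → 43
combine E(26), B(27) → 53
combine 43, 53 → 96
The encoded length is the sum of every internal node's weight: 18 + 43 + 53 + 96 = 210 bits.

210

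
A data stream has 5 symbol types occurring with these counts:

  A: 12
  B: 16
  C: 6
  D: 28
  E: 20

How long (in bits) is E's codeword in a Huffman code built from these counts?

Build the tree from the bottom:
combine C(6), A(12) → 18
combine B(16), 18 → 34
combine E(20), D(28) → 48
combine 34, 48 → 82
E's leaf is at depth 2, giving a 2-bit codeword.

2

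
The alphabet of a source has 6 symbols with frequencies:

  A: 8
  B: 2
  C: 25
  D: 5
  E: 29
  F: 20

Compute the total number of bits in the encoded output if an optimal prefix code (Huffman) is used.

Greedily combine the two least-frequent nodes:
B(2) + D(5) → 7
7 + A(8) → 15
15 + F(20) → 35
C(25) + E(29) → 54
35 + 54 → 89
The encoded length is the sum of every internal node's weight: 7 + 15 + 35 + 54 + 89 = 200 bits.

200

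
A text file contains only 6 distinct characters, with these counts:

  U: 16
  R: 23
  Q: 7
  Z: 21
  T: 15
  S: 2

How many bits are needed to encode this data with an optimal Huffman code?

Merge the two smallest weights repeatedly:
merge S(2) and Q(7): 9
merge 9 and T(15): 24
merge U(16) and Z(21): 37
merge R(23) and 24: 47
merge 37 and 47: 84
Each symbol's bit-cost is frequency × depth; summing gives 201 bits (equivalently 9 + 24 + 37 + 47 + 84).

201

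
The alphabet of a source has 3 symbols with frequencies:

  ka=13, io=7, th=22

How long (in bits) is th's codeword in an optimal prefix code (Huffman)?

Huffman merges, smallest pair first:
merge io(7) and ka(13): 20
merge 20 and th(22): 42
th sits one level below the root: a 1-bit codeword.

1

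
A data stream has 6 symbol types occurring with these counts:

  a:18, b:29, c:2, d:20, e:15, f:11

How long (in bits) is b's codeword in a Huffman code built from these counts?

Huffman merges, smallest pair first:
combine c(2), f(11) → 13
combine 13, e(15) → 28
combine a(18), d(20) → 38
combine 28, b(29) → 57
combine 38, 57 → 95
b's leaf is at depth 2, giving a 2-bit codeword.

2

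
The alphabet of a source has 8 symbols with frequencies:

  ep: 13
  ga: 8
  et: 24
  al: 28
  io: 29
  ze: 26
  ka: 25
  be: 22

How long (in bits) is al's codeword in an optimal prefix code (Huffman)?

Repeatedly merge the two smallest:
combine ga(8), ep(13) → 21
combine 21, be(22) → 43
combine et(24), ka(25) → 49
combine ze(26), al(28) → 54
combine io(29), 43 → 72
combine 49, 54 → 103
combine 72, 103 → 175
al sits 3 levels below the root, so its codeword is 3 bits.

3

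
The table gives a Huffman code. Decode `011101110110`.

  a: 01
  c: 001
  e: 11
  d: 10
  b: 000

aeaead

Read left to right; each codeword is recognised as soon as it completes (prefix code):
  01→a | 11→e | 01→a | 11→e | 01→a | 10→d
Decoded message: aeaead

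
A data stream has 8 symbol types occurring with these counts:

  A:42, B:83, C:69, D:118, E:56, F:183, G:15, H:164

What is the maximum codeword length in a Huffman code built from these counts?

Merge the two lowest-weight nodes at each step:
G(15) + A(42) → 57
E(56) + 57 → 113
C(69) + B(83) → 152
113 + D(118) → 231
152 + H(164) → 316
F(183) + 231 → 414
316 + 414 → 730
The first pair merged (G, A) ends up deepest, at depth 5.

5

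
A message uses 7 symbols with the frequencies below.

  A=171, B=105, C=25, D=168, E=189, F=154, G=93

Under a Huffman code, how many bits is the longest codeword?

4

Merge the two lowest-weight nodes at each step:
C(25) + G(93) → 118
B(105) + 118 → 223
F(154) + D(168) → 322
A(171) + E(189) → 360
223 + 322 → 545
360 + 545 → 905
The rarest symbols sit at the bottom; the longest codeword is 4 bits.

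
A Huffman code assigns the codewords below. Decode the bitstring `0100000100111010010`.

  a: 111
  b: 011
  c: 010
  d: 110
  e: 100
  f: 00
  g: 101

Read left to right; each codeword is recognised as soon as it completes (prefix code):
  010→c | 00→f | 00→f | 100→e | 111→a | 010→c | 010→c
Decoded message: cffeacc

cffeacc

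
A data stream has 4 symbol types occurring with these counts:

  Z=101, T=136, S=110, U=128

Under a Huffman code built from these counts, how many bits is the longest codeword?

Merge the two lowest-weight nodes at each step:
merge Z(101) and S(110): 211
merge U(128) and T(136): 264
merge 211 and 264: 475
The rarest symbols sit at the bottom; the longest codeword is 2 bits.

2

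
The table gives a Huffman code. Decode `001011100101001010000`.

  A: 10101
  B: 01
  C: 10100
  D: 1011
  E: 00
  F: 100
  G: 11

Read left to right; each codeword is recognised as soon as it completes (prefix code):
  00→E | 1011→D | 100→F | 10100→C | 10100→C | 00→E
Decoded message: EDFCCE

EDFCCE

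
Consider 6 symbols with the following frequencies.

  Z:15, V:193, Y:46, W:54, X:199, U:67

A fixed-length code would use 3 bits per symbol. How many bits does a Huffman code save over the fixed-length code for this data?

Fixed-length: 3 bits × 574 symbols = 1722 bits.
Huffman merges:
Z(15) + Y(46) → 61
W(54) + 61 → 115
U(67) + 115 → 182
182 + V(193) → 375
X(199) + 375 → 574
Huffman total = 61 + 115 + 182 + 375 + 574 = 1307 bits.
Saving = 1722 − 1307 = 415 bits.

415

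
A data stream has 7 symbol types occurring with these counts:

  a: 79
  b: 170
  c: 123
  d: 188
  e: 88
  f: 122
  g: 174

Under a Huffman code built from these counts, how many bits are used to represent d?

2

Huffman merges, smallest pair first:
combine a(79), e(88) → 167
combine f(122), c(123) → 245
combine 167, b(170) → 337
combine g(174), d(188) → 362
combine 245, 337 → 582
combine 362, 582 → 944
The subtree containing d is merged 2 times, so code length = 2.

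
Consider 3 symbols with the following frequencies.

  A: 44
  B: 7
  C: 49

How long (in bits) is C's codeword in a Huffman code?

Huffman merges, smallest pair first:
combine B(7), A(44) → 51
combine C(49), 51 → 100
C is merged only at the final step, so code length = 1.

1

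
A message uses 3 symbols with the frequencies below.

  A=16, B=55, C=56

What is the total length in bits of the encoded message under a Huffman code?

198

Merge the two smallest weights repeatedly:
merge A(16) and B(55): 71
merge C(56) and 71: 127
The encoded length is the sum of every internal node's weight: 71 + 127 = 198 bits.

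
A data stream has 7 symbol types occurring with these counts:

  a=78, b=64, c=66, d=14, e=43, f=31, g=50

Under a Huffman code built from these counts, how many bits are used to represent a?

2

Repeatedly merge the two smallest:
combine d(14), f(31) → 45
combine e(43), 45 → 88
combine g(50), b(64) → 114
combine c(66), a(78) → 144
combine 88, 114 → 202
combine 144, 202 → 346
a's leaf is at depth 2, giving a 2-bit codeword.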